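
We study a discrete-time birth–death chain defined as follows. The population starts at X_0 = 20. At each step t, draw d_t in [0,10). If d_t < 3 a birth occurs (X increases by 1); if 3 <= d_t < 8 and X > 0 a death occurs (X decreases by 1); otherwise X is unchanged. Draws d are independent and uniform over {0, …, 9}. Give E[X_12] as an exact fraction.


X can drop by at most 1 per step and X_0 = 20 > T = 12, so X_t >= 20 − t >= 8 > 0 for every t <= 12: the floor at 0 (the 'and X > 0' condition) never binds. Hence X_12 = X_0 + Σ_{t<12} Y_t with i.i.d. increments Y_t = y(d_t) ∈ {+1, −1, 0}.
Outcome values over d=0..9: [1, 1, 1, -1, -1, -1, -1, -1, 0, 0]
Σy = -2, Σy² = 8, M = 10
μ = -2/10 = -1/5,  σ² = 8/10 − (-1/5)² = 19/25
E[X_12] = 20 + 12·(-1/5) = 88/5

88/5


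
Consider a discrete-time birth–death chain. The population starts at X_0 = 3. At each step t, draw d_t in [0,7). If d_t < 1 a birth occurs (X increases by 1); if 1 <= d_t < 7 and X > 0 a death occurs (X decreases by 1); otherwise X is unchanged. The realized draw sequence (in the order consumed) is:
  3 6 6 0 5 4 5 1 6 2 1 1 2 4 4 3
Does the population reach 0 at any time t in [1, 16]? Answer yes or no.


t=0: X=3, d=3 → death, X_1=2
t=1: X=2, d=6 → death, X_2=1
t=2: X=1, d=6 → death, X_3=0
t=3: X=0, d=0 → birth, X_4=1
t=4: X=1, d=5 → death, X_5=0
t=5: X=0, d=4 → hold, X_6=0
t=6: X=0, d=5 → hold, X_7=0
t=7: X=0, d=1 → hold, X_8=0
t=8: X=0, d=6 → hold, X_9=0
t=9: X=0, d=2 → hold, X_10=0
t=10: X=0, d=1 → hold, X_11=0
t=11: X=0, d=1 → hold, X_12=0
t=12: X=0, d=2 → hold, X_13=0
t=13: X=0, d=4 → hold, X_14=0
t=14: X=0, d=4 → hold, X_15=0
t=15: X=0, d=3 → hold, X_16=0

yes


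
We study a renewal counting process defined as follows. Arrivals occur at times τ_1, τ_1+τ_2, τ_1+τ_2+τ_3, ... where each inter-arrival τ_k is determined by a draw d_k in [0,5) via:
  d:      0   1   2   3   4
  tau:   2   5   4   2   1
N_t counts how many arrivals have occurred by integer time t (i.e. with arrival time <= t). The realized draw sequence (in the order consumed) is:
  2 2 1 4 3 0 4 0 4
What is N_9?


draw d_1=2: τ_1=4, arrival time A_1=4
draw d_2=2: τ_2=4, arrival time A_2=8
draw d_3=1: τ_3=5, arrival time A_3=13
draw d_4=4: τ_4=1, arrival time A_4=14
draw d_5=3: τ_5=2, arrival time A_5=16
draw d_6=0: τ_6=2, arrival time A_6=18
draw d_7=4: τ_7=1, arrival time A_7=19
draw d_8=0: τ_8=2, arrival time A_8=21
draw d_9=4: τ_9=1, arrival time A_9=22
N_t over t=0..9: 0:0 1:0 2:0 3:0 4:1 5:1 6:1 7:1 8:2 9:2

2


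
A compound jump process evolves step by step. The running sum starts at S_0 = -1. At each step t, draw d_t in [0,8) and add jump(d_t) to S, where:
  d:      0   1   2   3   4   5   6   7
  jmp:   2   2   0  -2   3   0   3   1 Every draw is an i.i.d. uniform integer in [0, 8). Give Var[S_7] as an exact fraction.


Outcome values over d=0..7: [2, 2, 0, -2, 3, 0, 3, 1]
Σy = 9, Σy² = 31, M = 8
μ = 9/8 = 9/8,  σ² = 31/8 − (9/8)² = 167/64
Independent increments: Var[S_7] = 7·σ² = 7·(167/64) = 1169/64

1169/64


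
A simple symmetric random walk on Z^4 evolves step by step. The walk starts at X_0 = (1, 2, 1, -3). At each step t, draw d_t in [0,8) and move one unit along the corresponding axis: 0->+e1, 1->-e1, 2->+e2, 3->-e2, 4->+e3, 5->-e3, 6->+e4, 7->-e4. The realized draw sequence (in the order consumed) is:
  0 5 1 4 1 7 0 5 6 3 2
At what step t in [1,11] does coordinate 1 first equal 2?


t=0: X=(1, 2, 1, -3), d=0 → +e1, X_1=(2, 2, 1, -3)
t=1: X=(2, 2, 1, -3), d=5 → -e3, X_2=(2, 2, 0, -3)
t=2: X=(2, 2, 0, -3), d=1 → -e1, X_3=(1, 2, 0, -3)
t=3: X=(1, 2, 0, -3), d=4 → +e3, X_4=(1, 2, 1, -3)
t=4: X=(1, 2, 1, -3), d=1 → -e1, X_5=(0, 2, 1, -3)
t=5: X=(0, 2, 1, -3), d=7 → -e4, X_6=(0, 2, 1, -4)
t=6: X=(0, 2, 1, -4), d=0 → +e1, X_7=(1, 2, 1, -4)
t=7: X=(1, 2, 1, -4), d=5 → -e3, X_8=(1, 2, 0, -4)
t=8: X=(1, 2, 0, -4), d=6 → +e4, X_9=(1, 2, 0, -3)
t=9: X=(1, 2, 0, -3), d=3 → -e2, X_10=(1, 1, 0, -3)
t=10: X=(1, 1, 0, -3), d=2 → +e2, X_11=(1, 2, 0, -3)

1


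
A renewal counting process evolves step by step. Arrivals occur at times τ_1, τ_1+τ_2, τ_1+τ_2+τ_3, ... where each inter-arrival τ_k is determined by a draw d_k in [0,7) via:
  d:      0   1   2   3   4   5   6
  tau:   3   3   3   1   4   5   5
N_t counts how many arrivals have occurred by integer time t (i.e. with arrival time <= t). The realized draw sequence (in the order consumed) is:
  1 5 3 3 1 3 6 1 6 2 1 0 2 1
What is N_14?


6

draw d_1=1: τ_1=3, arrival time A_1=3
draw d_2=5: τ_2=5, arrival time A_2=8
draw d_3=3: τ_3=1, arrival time A_3=9
draw d_4=3: τ_4=1, arrival time A_4=10
draw d_5=1: τ_5=3, arrival time A_5=13
draw d_6=3: τ_6=1, arrival time A_6=14
draw d_7=6: τ_7=5, arrival time A_7=19
draw d_8=1: τ_8=3, arrival time A_8=22
draw d_9=6: τ_9=5, arrival time A_9=27
draw d_10=2: τ_10=3, arrival time A_10=30
draw d_11=1: τ_11=3, arrival time A_11=33
draw d_12=0: τ_12=3, arrival time A_12=36
draw d_13=2: τ_13=3, arrival time A_13=39
draw d_14=1: τ_14=3, arrival time A_14=42
N_t over t=0..14: 0:0 1:0 2:0 3:1 4:1 5:1 6:1 7:1 8:2 9:3 10:4 11:4 12:4 13:5 14:6


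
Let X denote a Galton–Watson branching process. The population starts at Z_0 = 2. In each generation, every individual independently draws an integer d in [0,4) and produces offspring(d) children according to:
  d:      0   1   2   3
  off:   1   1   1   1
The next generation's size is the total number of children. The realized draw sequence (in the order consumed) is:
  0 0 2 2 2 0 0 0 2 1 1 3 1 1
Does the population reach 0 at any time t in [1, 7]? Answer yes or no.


no

gen 0: Z_0=2, draws=[0, 0], offspring=[1, 1], Z_1=2
gen 1: Z_1=2, draws=[2, 2], offspring=[1, 1], Z_2=2
gen 2: Z_2=2, draws=[2, 0], offspring=[1, 1], Z_3=2
gen 3: Z_3=2, draws=[0, 0], offspring=[1, 1], Z_4=2
gen 4: Z_4=2, draws=[2, 1], offspring=[1, 1], Z_5=2
gen 5: Z_5=2, draws=[1, 3], offspring=[1, 1], Z_6=2
gen 6: Z_6=2, draws=[1, 1], offspring=[1, 1], Z_7=2


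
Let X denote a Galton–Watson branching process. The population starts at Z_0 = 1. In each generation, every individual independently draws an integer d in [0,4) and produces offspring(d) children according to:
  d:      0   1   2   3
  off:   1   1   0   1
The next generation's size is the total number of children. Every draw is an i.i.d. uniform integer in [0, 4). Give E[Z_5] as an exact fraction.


Outcome values over d=0..3: [1, 1, 0, 1]
Σy = 3, Σy² = 3, M = 4
μ = 3/4 = 3/4,  σ² = 3/4 − (3/4)² = 3/16
E[Z_0] = 1
E[Z_1] = 3/4·E[Z_0] = 3/4
E[Z_2] = 3/4·E[Z_1] = 9/16
E[Z_3] = 3/4·E[Z_2] = 27/64
E[Z_4] = 3/4·E[Z_3] = 81/256
E[Z_5] = 3/4·E[Z_4] = 243/1024

243/1024


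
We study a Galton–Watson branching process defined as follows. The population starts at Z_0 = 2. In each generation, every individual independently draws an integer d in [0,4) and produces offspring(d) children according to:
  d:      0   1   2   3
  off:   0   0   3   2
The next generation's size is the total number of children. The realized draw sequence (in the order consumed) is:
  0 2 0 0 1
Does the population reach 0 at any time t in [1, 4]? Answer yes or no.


yes

gen 0: Z_0=2, draws=[0, 2], offspring=[0, 3], Z_1=3
gen 1: Z_1=3, draws=[0, 0, 1], offspring=[0, 0, 0], Z_2=0
gen 2: Z_2=0, draws=[], offspring=[], Z_3=0
gen 3: Z_3=0, draws=[], offspring=[], Z_4=0


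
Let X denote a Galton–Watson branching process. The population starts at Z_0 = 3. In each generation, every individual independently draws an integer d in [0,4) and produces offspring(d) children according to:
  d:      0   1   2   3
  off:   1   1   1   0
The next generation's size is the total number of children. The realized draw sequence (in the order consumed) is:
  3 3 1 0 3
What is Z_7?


gen 0: Z_0=3, draws=[3, 3, 1], offspring=[0, 0, 1], Z_1=1
gen 1: Z_1=1, draws=[0], offspring=[1], Z_2=1
gen 2: Z_2=1, draws=[3], offspring=[0], Z_3=0
gen 3: Z_3=0, draws=[], offspring=[], Z_4=0
gen 4: Z_4=0, draws=[], offspring=[], Z_5=0
gen 5: Z_5=0, draws=[], offspring=[], Z_6=0
gen 6: Z_6=0, draws=[], offspring=[], Z_7=0

0


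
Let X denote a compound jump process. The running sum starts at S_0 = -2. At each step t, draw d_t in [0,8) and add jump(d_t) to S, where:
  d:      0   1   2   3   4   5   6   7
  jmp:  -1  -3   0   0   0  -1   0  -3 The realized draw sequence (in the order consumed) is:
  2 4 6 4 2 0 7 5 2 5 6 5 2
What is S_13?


-9

t=0: S=-2, d=2, jump=0, S_1=-2
t=1: S=-2, d=4, jump=0, S_2=-2
t=2: S=-2, d=6, jump=0, S_3=-2
t=3: S=-2, d=4, jump=0, S_4=-2
t=4: S=-2, d=2, jump=0, S_5=-2
t=5: S=-2, d=0, jump=-1, S_6=-3
t=6: S=-3, d=7, jump=-3, S_7=-6
t=7: S=-6, d=5, jump=-1, S_8=-7
t=8: S=-7, d=2, jump=0, S_9=-7
t=9: S=-7, d=5, jump=-1, S_10=-8
t=10: S=-8, d=6, jump=0, S_11=-8
t=11: S=-8, d=5, jump=-1, S_12=-9
t=12: S=-9, d=2, jump=0, S_13=-9


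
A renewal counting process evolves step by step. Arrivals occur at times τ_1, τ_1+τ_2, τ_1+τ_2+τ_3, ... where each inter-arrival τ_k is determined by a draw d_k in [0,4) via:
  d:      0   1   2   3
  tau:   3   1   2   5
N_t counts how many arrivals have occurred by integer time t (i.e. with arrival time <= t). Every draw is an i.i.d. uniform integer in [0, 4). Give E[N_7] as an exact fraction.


Inter-arrival values over d=0..3: [3, 1, 2, 5]
Each d has probability 1/4, so the pmf of τ is: f(1) = 1/4, f(2) = 1/4, f(3) = 1/4, f(5) = 1/4
Renewal equation for m(n) = E[N_n]: condition on τ_1 = k (if k <= n, one arrival plus a fresh copy on the remaining n−k steps): m(n) = F(n) + Σ_{k<=n} f(k)·m(n−k), where F(n) = P(τ <= n) and m(0) = 0
m(1) = F(1) = 1/4
m(2) = F(2) + f(1)·m(1) = 1/2 + 1/4·1/4 = 9/16
m(3) = F(3) + f(1)·m(2) + f(2)·m(1) = 3/4 + 1/4·9/16 + 1/4·1/4 = 61/64
m(4) = F(4) + f(1)·m(3) + f(2)·m(2) + f(3)·m(1) = 3/4 + 1/4·61/64 + 1/4·9/16 + 1/4·1/4 = 305/256
m(5) = F(5) + f(1)·m(4) + f(2)·m(3) + f(3)·m(2) = 1 + 1/4·305/256 + 1/4·61/64 + 1/4·9/16 = 1717/1024
m(6) = F(6) + f(1)·m(5) + f(2)·m(4) + f(3)·m(3) + f(5)·m(1) = 1 + 1/4·1717/1024 + 1/4·305/256 + 1/4·61/64 + 1/4·1/4 = 8265/4096
m(7) = F(7) + f(1)·m(6) + f(2)·m(5) + f(3)·m(4) + f(5)·m(2) = 1 + 1/4·8265/4096 + 1/4·1717/1024 + 1/4·305/256 + 1/4·9/16 = 38701/16384
E[N_7] = m(7) = 38701/16384

38701/16384


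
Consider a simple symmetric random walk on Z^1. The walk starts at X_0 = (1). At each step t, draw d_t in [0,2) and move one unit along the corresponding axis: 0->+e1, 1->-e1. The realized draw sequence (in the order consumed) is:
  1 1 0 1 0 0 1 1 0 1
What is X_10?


t=0: X=(1), d=1 → -e1, X_1=(0)
t=1: X=(0), d=1 → -e1, X_2=(-1)
t=2: X=(-1), d=0 → +e1, X_3=(0)
t=3: X=(0), d=1 → -e1, X_4=(-1)
t=4: X=(-1), d=0 → +e1, X_5=(0)
t=5: X=(0), d=0 → +e1, X_6=(1)
t=6: X=(1), d=1 → -e1, X_7=(0)
t=7: X=(0), d=1 → -e1, X_8=(-1)
t=8: X=(-1), d=0 → +e1, X_9=(0)
t=9: X=(0), d=1 → -e1, X_10=(-1)

(-1)


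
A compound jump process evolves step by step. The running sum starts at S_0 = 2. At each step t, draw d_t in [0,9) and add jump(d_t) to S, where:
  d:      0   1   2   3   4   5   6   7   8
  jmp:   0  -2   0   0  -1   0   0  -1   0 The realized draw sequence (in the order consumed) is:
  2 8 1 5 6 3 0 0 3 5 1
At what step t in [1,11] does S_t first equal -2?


11

t=0: S=2, d=2, jump=0, S_1=2
t=1: S=2, d=8, jump=0, S_2=2
t=2: S=2, d=1, jump=-2, S_3=0
t=3: S=0, d=5, jump=0, S_4=0
t=4: S=0, d=6, jump=0, S_5=0
t=5: S=0, d=3, jump=0, S_6=0
t=6: S=0, d=0, jump=0, S_7=0
t=7: S=0, d=0, jump=0, S_8=0
t=8: S=0, d=3, jump=0, S_9=0
t=9: S=0, d=5, jump=0, S_10=0
t=10: S=0, d=1, jump=-2, S_11=-2


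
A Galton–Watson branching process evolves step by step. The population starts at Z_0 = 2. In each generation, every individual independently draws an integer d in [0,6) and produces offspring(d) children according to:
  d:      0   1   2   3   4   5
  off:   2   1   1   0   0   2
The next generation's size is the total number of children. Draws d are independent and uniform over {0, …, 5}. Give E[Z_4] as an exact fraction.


Outcome values over d=0..5: [2, 1, 1, 0, 0, 2]
Σy = 6, Σy² = 10, M = 6
μ = 6/6 = 1,  σ² = 10/6 − (1)² = 2/3
E[Z_0] = 2
E[Z_1] = 1·E[Z_0] = 2
E[Z_2] = 1·E[Z_1] = 2
E[Z_3] = 1·E[Z_2] = 2
E[Z_4] = 1·E[Z_3] = 2

2


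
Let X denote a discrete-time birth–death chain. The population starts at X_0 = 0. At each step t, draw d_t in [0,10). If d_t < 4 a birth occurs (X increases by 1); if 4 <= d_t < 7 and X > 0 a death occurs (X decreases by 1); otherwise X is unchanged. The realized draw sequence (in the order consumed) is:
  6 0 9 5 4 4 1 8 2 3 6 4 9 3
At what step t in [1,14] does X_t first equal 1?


2

t=0: X=0, d=6 → hold, X_1=0
t=1: X=0, d=0 → birth, X_2=1
t=2: X=1, d=9 → hold, X_3=1
t=3: X=1, d=5 → death, X_4=0
t=4: X=0, d=4 → hold, X_5=0
t=5: X=0, d=4 → hold, X_6=0
t=6: X=0, d=1 → birth, X_7=1
t=7: X=1, d=8 → hold, X_8=1
t=8: X=1, d=2 → birth, X_9=2
t=9: X=2, d=3 → birth, X_10=3
t=10: X=3, d=6 → death, X_11=2
t=11: X=2, d=4 → death, X_12=1
t=12: X=1, d=9 → hold, X_13=1
t=13: X=1, d=3 → birth, X_14=2


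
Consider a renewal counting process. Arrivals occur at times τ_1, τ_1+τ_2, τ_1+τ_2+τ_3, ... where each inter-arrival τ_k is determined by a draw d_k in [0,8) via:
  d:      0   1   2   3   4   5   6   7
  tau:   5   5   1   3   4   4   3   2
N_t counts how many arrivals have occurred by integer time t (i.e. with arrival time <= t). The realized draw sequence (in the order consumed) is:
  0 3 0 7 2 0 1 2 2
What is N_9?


draw d_1=0: τ_1=5, arrival time A_1=5
draw d_2=3: τ_2=3, arrival time A_2=8
draw d_3=0: τ_3=5, arrival time A_3=13
draw d_4=7: τ_4=2, arrival time A_4=15
draw d_5=2: τ_5=1, arrival time A_5=16
draw d_6=0: τ_6=5, arrival time A_6=21
draw d_7=1: τ_7=5, arrival time A_7=26
draw d_8=2: τ_8=1, arrival time A_8=27
draw d_9=2: τ_9=1, arrival time A_9=28
N_t over t=0..9: 0:0 1:0 2:0 3:0 4:0 5:1 6:1 7:1 8:2 9:2

2


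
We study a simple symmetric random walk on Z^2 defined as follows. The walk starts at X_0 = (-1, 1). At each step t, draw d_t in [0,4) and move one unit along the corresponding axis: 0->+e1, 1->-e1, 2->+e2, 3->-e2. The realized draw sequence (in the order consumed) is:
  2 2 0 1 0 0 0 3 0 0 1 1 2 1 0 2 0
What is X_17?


t=0: X=(-1, 1), d=2 → +e2, X_1=(-1, 2)
t=1: X=(-1, 2), d=2 → +e2, X_2=(-1, 3)
t=2: X=(-1, 3), d=0 → +e1, X_3=(0, 3)
t=3: X=(0, 3), d=1 → -e1, X_4=(-1, 3)
t=4: X=(-1, 3), d=0 → +e1, X_5=(0, 3)
t=5: X=(0, 3), d=0 → +e1, X_6=(1, 3)
t=6: X=(1, 3), d=0 → +e1, X_7=(2, 3)
t=7: X=(2, 3), d=3 → -e2, X_8=(2, 2)
t=8: X=(2, 2), d=0 → +e1, X_9=(3, 2)
t=9: X=(3, 2), d=0 → +e1, X_10=(4, 2)
t=10: X=(4, 2), d=1 → -e1, X_11=(3, 2)
t=11: X=(3, 2), d=1 → -e1, X_12=(2, 2)
t=12: X=(2, 2), d=2 → +e2, X_13=(2, 3)
t=13: X=(2, 3), d=1 → -e1, X_14=(1, 3)
t=14: X=(1, 3), d=0 → +e1, X_15=(2, 3)
t=15: X=(2, 3), d=2 → +e2, X_16=(2, 4)
t=16: X=(2, 4), d=0 → +e1, X_17=(3, 4)

(3, 4)


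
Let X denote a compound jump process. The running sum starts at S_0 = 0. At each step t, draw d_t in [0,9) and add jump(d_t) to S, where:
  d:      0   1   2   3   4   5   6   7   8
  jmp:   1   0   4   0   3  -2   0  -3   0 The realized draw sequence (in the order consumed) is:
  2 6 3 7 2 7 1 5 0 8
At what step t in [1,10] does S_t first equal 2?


t=0: S=0, d=2, jump=4, S_1=4
t=1: S=4, d=6, jump=0, S_2=4
t=2: S=4, d=3, jump=0, S_3=4
t=3: S=4, d=7, jump=-3, S_4=1
t=4: S=1, d=2, jump=4, S_5=5
t=5: S=5, d=7, jump=-3, S_6=2
t=6: S=2, d=1, jump=0, S_7=2
t=7: S=2, d=5, jump=-2, S_8=0
t=8: S=0, d=0, jump=1, S_9=1
t=9: S=1, d=8, jump=0, S_10=1

6


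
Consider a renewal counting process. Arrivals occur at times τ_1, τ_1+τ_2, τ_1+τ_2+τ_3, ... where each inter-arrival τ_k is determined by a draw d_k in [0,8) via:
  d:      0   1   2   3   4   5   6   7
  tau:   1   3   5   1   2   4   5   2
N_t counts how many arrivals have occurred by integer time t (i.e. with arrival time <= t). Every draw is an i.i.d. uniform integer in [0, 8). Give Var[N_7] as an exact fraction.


Inter-arrival values over d=0..7: [1, 3, 5, 1, 2, 4, 5, 2]
Each d has probability 1/8, so the pmf of τ is: f(1) = 1/4, f(2) = 1/4, f(3) = 1/8, f(4) = 1/8, f(5) = 1/4
Let p_n(j) = P(N_n = j), with p_0 = [1]. Condition on τ_1: p_n(0) = P(τ > n), and for j >= 1, p_n(j) = Σ_{k<=n} f(k)·p_{n−k}(j−1)
p_1 = [3/4, 1/4]  (j = 0..1)
p_2 = [1/2, 7/16, 1/16]  (j = 0..2)
p_3 = [3/8, 7/16, 11/64, 1/64]  (j = 0..3)
p_4 = [1/4, 7/16, 1/4, 15/256, 1/256]  (j = 0..4)
p_5 = [0, 9/16, 39/128, 29/256, 19/1024, 1/1024]  (j = 0..5)
p_6 = [0, 23/64, 27/64, 43/256, 23/512, 23/4096, 1/4096]  (j = 0..6)
p_7 = [0, 13/64, 115/256, 1/4, 163/2048, 67/4096, 27/16384, 1/16384]  (j = 0..7)
E[N_7] = Σ j·p_7(j) = 37061/16384;  E[N_7²] = Σ j²·p_7(j) = 98217/16384
Var[N_7] = 98217/16384 − (37061/16384)² = 235669607/268435456

235669607/268435456


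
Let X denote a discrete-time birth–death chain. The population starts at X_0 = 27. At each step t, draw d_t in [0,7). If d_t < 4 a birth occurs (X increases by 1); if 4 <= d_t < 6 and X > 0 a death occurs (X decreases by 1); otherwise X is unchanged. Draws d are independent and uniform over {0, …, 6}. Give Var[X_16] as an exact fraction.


608/49

X can drop by at most 1 per step and X_0 = 27 > T = 16, so X_t >= 27 − t >= 11 > 0 for every t <= 16: the floor at 0 (the 'and X > 0' condition) never binds. Hence X_16 = X_0 + Σ_{t<16} Y_t with i.i.d. increments Y_t = y(d_t) ∈ {+1, −1, 0}.
Outcome values over d=0..6: [1, 1, 1, 1, -1, -1, 0]
Σy = 2, Σy² = 6, M = 7
μ = 2/7 = 2/7,  σ² = 6/7 − (2/7)² = 38/49
Independent increments: Var[X_16] = 16·σ² = 16·(38/49) = 608/49


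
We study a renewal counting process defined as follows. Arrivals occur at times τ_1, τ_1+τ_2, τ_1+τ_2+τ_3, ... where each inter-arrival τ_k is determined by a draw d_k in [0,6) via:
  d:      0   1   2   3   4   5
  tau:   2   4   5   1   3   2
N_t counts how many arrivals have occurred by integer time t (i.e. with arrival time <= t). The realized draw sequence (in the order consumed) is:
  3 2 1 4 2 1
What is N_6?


draw d_1=3: τ_1=1, arrival time A_1=1
draw d_2=2: τ_2=5, arrival time A_2=6
draw d_3=1: τ_3=4, arrival time A_3=10
draw d_4=4: τ_4=3, arrival time A_4=13
draw d_5=2: τ_5=5, arrival time A_5=18
draw d_6=1: τ_6=4, arrival time A_6=22
N_t over t=0..6: 0:0 1:1 2:1 3:1 4:1 5:1 6:2

2


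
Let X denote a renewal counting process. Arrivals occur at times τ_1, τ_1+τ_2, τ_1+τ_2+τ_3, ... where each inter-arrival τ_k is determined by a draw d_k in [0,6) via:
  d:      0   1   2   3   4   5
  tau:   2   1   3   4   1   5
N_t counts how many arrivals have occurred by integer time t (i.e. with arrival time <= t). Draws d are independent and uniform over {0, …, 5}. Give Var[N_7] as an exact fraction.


Inter-arrival values over d=0..5: [2, 1, 3, 4, 1, 5]
Each d has probability 1/6, so the pmf of τ is: f(1) = 1/3, f(2) = 1/6, f(3) = 1/6, f(4) = 1/6, f(5) = 1/6
Let p_n(j) = P(N_n = j), with p_0 = [1]. Condition on τ_1: p_n(0) = P(τ > n), and for j >= 1, p_n(j) = Σ_{k<=n} f(k)·p_{n−k}(j−1)
p_1 = [2/3, 1/3]  (j = 0..1)
p_2 = [1/2, 7/18, 1/9]  (j = 0..2)
p_3 = [1/3, 4/9, 5/27, 1/27]  (j = 0..3)
p_4 = [1/6, 17/36, 29/108, 13/162, 1/81]  (j = 0..4)
p_5 = [0, 17/36, 19/54, 5/36, 8/243, 1/243]  (j = 0..5)
p_6 = [0, 5/18, 31/72, 137/648, 16/243, 19/1458, 1/729]  (j = 0..6)
p_7 = [0, 1/6, 7/18, 8/27, 55/486, 43/1458, 11/2187, 1/2187]  (j = 0..7)
E[N_7] = Σ j·p_7(j) = 5395/2187;  E[N_7²] = Σ j²·p_7(j) = 15616/2187
Var[N_7] = 15616/2187 − (5395/2187)² = 5046167/4782969

5046167/4782969


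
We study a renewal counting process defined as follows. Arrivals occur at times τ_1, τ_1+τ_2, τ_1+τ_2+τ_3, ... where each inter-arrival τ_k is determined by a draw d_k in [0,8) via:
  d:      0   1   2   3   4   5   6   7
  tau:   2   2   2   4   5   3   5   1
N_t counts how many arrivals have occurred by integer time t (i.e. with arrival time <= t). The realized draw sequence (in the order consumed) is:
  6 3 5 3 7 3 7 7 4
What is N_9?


draw d_1=6: τ_1=5, arrival time A_1=5
draw d_2=3: τ_2=4, arrival time A_2=9
draw d_3=5: τ_3=3, arrival time A_3=12
draw d_4=3: τ_4=4, arrival time A_4=16
draw d_5=7: τ_5=1, arrival time A_5=17
draw d_6=3: τ_6=4, arrival time A_6=21
draw d_7=7: τ_7=1, arrival time A_7=22
draw d_8=7: τ_8=1, arrival time A_8=23
draw d_9=4: τ_9=5, arrival time A_9=28
N_t over t=0..9: 0:0 1:0 2:0 3:0 4:0 5:1 6:1 7:1 8:1 9:2

2


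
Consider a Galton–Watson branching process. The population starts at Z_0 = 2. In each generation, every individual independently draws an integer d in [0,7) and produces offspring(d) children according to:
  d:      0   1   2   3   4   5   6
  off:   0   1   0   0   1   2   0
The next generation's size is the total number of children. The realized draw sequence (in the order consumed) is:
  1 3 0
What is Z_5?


0

gen 0: Z_0=2, draws=[1, 3], offspring=[1, 0], Z_1=1
gen 1: Z_1=1, draws=[0], offspring=[0], Z_2=0
gen 2: Z_2=0, draws=[], offspring=[], Z_3=0
gen 3: Z_3=0, draws=[], offspring=[], Z_4=0
gen 4: Z_4=0, draws=[], offspring=[], Z_5=0


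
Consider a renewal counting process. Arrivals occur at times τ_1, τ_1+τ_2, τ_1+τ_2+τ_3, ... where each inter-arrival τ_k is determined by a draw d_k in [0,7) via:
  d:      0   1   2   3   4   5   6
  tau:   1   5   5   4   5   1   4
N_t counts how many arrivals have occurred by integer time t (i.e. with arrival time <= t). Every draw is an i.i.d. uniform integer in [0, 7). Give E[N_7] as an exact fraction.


1419763/823543

Inter-arrival values over d=0..6: [1, 5, 5, 4, 5, 1, 4]
Each d has probability 1/7, so the pmf of τ is: f(1) = 2/7, f(4) = 2/7, f(5) = 3/7
Renewal equation for m(n) = E[N_n]: condition on τ_1 = k (if k <= n, one arrival plus a fresh copy on the remaining n−k steps): m(n) = F(n) + Σ_{k<=n} f(k)·m(n−k), where F(n) = P(τ <= n) and m(0) = 0
m(1) = F(1) = 2/7
m(2) = F(2) + f(1)·m(1) = 2/7 + 2/7·2/7 = 18/49
m(3) = F(3) + f(1)·m(2) = 2/7 + 2/7·18/49 = 134/343
m(4) = F(4) + f(1)·m(3) = 4/7 + 2/7·134/343 = 1640/2401
m(5) = F(5) + f(1)·m(4) + f(4)·m(1) = 1 + 2/7·1640/2401 + 2/7·2/7 = 21459/16807
m(6) = F(6) + f(1)·m(5) + f(4)·m(2) + f(5)·m(1) = 1 + 2/7·21459/16807 + 2/7·18/49 + 3/7·2/7 = 187321/117649
m(7) = F(7) + f(1)·m(6) + f(4)·m(3) + f(5)·m(2) = 1 + 2/7·187321/117649 + 2/7·134/343 + 3/7·18/49 = 1419763/823543
E[N_7] = m(7) = 1419763/823543


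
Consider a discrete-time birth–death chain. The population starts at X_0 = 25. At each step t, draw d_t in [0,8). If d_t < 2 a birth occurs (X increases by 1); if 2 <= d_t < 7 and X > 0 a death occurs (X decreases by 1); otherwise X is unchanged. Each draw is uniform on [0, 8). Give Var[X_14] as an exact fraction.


X can drop by at most 1 per step and X_0 = 25 > T = 14, so X_t >= 25 − t >= 11 > 0 for every t <= 14: the floor at 0 (the 'and X > 0' condition) never binds. Hence X_14 = X_0 + Σ_{t<14} Y_t with i.i.d. increments Y_t = y(d_t) ∈ {+1, −1, 0}.
Outcome values over d=0..7: [1, 1, -1, -1, -1, -1, -1, 0]
Σy = -3, Σy² = 7, M = 8
μ = -3/8 = -3/8,  σ² = 7/8 − (-3/8)² = 47/64
Independent increments: Var[X_14] = 14·σ² = 14·(47/64) = 329/32

329/32


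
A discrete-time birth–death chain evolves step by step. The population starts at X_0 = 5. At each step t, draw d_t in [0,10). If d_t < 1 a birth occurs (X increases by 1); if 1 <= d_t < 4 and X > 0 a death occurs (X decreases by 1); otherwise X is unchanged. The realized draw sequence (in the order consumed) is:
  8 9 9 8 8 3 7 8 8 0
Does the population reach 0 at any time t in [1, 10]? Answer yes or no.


no

t=0: X=5, d=8 → hold, X_1=5
t=1: X=5, d=9 → hold, X_2=5
t=2: X=5, d=9 → hold, X_3=5
t=3: X=5, d=8 → hold, X_4=5
t=4: X=5, d=8 → hold, X_5=5
t=5: X=5, d=3 → death, X_6=4
t=6: X=4, d=7 → hold, X_7=4
t=7: X=4, d=8 → hold, X_8=4
t=8: X=4, d=8 → hold, X_9=4
t=9: X=4, d=0 → birth, X_10=5


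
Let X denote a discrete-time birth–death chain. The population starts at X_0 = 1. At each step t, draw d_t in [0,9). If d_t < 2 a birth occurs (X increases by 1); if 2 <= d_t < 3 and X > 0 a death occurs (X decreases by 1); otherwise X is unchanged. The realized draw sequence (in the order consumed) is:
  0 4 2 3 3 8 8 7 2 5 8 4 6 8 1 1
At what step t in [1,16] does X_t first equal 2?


t=0: X=1, d=0 → birth, X_1=2
t=1: X=2, d=4 → hold, X_2=2
t=2: X=2, d=2 → death, X_3=1
t=3: X=1, d=3 → hold, X_4=1
t=4: X=1, d=3 → hold, X_5=1
t=5: X=1, d=8 → hold, X_6=1
t=6: X=1, d=8 → hold, X_7=1
t=7: X=1, d=7 → hold, X_8=1
t=8: X=1, d=2 → death, X_9=0
t=9: X=0, d=5 → hold, X_10=0
t=10: X=0, d=8 → hold, X_11=0
t=11: X=0, d=4 → hold, X_12=0
t=12: X=0, d=6 → hold, X_13=0
t=13: X=0, d=8 → hold, X_14=0
t=14: X=0, d=1 → birth, X_15=1
t=15: X=1, d=1 → birth, X_16=2

1


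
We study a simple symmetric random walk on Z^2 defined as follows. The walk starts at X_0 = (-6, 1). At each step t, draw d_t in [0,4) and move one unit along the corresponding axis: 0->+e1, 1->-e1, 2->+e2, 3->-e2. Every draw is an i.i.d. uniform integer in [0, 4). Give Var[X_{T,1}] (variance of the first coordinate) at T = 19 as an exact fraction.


Outcome values over d=0..3: [1, -1, 0, 0]
Σy = 0, Σy² = 2, M = 4
μ = 0/4 = 0,  σ² = 2/4 − (0)² = 1/2
Independent increments: Var[X_19] = 19·σ² = 19·(1/2) = 19/2

19/2


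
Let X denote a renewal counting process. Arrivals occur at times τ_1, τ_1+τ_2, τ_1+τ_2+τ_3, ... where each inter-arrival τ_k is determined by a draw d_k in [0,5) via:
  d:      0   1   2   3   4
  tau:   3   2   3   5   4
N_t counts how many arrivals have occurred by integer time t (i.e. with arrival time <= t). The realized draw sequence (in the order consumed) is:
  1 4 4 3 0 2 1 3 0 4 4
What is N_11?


draw d_1=1: τ_1=2, arrival time A_1=2
draw d_2=4: τ_2=4, arrival time A_2=6
draw d_3=4: τ_3=4, arrival time A_3=10
draw d_4=3: τ_4=5, arrival time A_4=15
draw d_5=0: τ_5=3, arrival time A_5=18
draw d_6=2: τ_6=3, arrival time A_6=21
draw d_7=1: τ_7=2, arrival time A_7=23
draw d_8=3: τ_8=5, arrival time A_8=28
draw d_9=0: τ_9=3, arrival time A_9=31
draw d_10=4: τ_10=4, arrival time A_10=35
draw d_11=4: τ_11=4, arrival time A_11=39
N_t over t=0..11: 0:0 1:0 2:1 3:1 4:1 5:1 6:2 7:2 8:2 9:2 10:3 11:3

3


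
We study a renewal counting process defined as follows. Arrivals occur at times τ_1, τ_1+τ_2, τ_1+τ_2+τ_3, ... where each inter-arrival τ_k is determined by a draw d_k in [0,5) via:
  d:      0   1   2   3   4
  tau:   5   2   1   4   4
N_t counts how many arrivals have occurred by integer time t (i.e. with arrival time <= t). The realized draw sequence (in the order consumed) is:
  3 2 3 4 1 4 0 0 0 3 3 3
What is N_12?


3

draw d_1=3: τ_1=4, arrival time A_1=4
draw d_2=2: τ_2=1, arrival time A_2=5
draw d_3=3: τ_3=4, arrival time A_3=9
draw d_4=4: τ_4=4, arrival time A_4=13
draw d_5=1: τ_5=2, arrival time A_5=15
draw d_6=4: τ_6=4, arrival time A_6=19
draw d_7=0: τ_7=5, arrival time A_7=24
draw d_8=0: τ_8=5, arrival time A_8=29
draw d_9=0: τ_9=5, arrival time A_9=34
draw d_10=3: τ_10=4, arrival time A_10=38
draw d_11=3: τ_11=4, arrival time A_11=42
draw d_12=3: τ_12=4, arrival time A_12=46
N_t over t=0..12: 0:0 1:0 2:0 3:0 4:1 5:2 6:2 7:2 8:2 9:3 10:3 11:3 12:3


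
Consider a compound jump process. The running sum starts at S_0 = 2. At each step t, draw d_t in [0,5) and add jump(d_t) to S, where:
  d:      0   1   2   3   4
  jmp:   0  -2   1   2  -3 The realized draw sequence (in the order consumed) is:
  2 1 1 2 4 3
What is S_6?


-1

t=0: S=2, d=2, jump=1, S_1=3
t=1: S=3, d=1, jump=-2, S_2=1
t=2: S=1, d=1, jump=-2, S_3=-1
t=3: S=-1, d=2, jump=1, S_4=0
t=4: S=0, d=4, jump=-3, S_5=-3
t=5: S=-3, d=3, jump=2, S_6=-1


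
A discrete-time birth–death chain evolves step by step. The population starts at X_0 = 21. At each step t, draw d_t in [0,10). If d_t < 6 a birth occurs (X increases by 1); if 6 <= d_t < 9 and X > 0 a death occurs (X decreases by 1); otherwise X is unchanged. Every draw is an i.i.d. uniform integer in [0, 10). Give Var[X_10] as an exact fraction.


X can drop by at most 1 per step and X_0 = 21 > T = 10, so X_t >= 21 − t >= 11 > 0 for every t <= 10: the floor at 0 (the 'and X > 0' condition) never binds. Hence X_10 = X_0 + Σ_{t<10} Y_t with i.i.d. increments Y_t = y(d_t) ∈ {+1, −1, 0}.
Outcome values over d=0..9: [1, 1, 1, 1, 1, 1, -1, -1, -1, 0]
Σy = 3, Σy² = 9, M = 10
μ = 3/10 = 3/10,  σ² = 9/10 − (3/10)² = 81/100
Independent increments: Var[X_10] = 10·σ² = 10·(81/100) = 81/10

81/10


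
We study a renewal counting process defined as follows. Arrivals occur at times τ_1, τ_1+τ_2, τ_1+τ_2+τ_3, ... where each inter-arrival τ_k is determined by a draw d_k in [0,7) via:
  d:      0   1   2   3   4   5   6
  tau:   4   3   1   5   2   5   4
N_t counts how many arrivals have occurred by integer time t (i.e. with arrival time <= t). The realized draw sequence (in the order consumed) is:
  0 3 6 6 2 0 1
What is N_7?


1

draw d_1=0: τ_1=4, arrival time A_1=4
draw d_2=3: τ_2=5, arrival time A_2=9
draw d_3=6: τ_3=4, arrival time A_3=13
draw d_4=6: τ_4=4, arrival time A_4=17
draw d_5=2: τ_5=1, arrival time A_5=18
draw d_6=0: τ_6=4, arrival time A_6=22
draw d_7=1: τ_7=3, arrival time A_7=25
N_t over t=0..7: 0:0 1:0 2:0 3:0 4:1 5:1 6:1 7:1


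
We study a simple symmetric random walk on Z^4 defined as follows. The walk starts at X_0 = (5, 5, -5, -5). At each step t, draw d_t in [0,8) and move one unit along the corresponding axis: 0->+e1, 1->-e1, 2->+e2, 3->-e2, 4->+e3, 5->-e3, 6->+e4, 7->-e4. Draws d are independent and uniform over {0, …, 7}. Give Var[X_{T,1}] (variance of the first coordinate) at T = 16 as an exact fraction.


4

Outcome values over d=0..7: [1, -1, 0, 0, 0, 0, 0, 0]
Σy = 0, Σy² = 2, M = 8
μ = 0/8 = 0,  σ² = 2/8 − (0)² = 1/4
Independent increments: Var[X_16] = 16·σ² = 16·(1/4) = 4


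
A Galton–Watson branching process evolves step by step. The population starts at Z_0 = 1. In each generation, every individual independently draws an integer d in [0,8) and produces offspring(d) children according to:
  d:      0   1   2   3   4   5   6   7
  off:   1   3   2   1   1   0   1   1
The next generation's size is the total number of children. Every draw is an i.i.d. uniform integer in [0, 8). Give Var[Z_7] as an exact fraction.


Outcome values over d=0..7: [1, 3, 2, 1, 1, 0, 1, 1]
Σy = 10, Σy² = 18, M = 8
μ = 10/8 = 5/4,  σ² = 18/8 − (5/4)² = 11/16
V_0 = 0, E_0 = 1
V_1 = 11/16·E_0 + (5/4)²·V_0 = 11/16;  E_1 = 5/4
V_2 = 11/16·E_1 + (5/4)²·V_1 = 495/256;  E_2 = 25/16
V_3 = 11/16·E_2 + (5/4)²·V_2 = 16775/4096;  E_3 = 125/64
V_4 = 11/16·E_3 + (5/4)²·V_3 = 507375/65536;  E_4 = 625/256
V_5 = 11/16·E_4 + (5/4)²·V_4 = 14444375/1048576;  E_5 = 3125/1024
V_6 = 11/16·E_5 + (5/4)²·V_5 = 396309375/16777216;  E_6 = 15625/4096
V_7 = 11/16·E_6 + (5/4)²·V_6 = 10611734375/268435456;  E_7 = 78125/16384

10611734375/268435456


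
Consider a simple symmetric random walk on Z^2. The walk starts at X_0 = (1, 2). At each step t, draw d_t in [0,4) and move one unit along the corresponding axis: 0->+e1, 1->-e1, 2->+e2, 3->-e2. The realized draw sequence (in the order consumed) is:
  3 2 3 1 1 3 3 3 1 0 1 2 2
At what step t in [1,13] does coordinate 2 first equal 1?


t=0: X=(1, 2), d=3 → -e2, X_1=(1, 1)
t=1: X=(1, 1), d=2 → +e2, X_2=(1, 2)
t=2: X=(1, 2), d=3 → -e2, X_3=(1, 1)
t=3: X=(1, 1), d=1 → -e1, X_4=(0, 1)
t=4: X=(0, 1), d=1 → -e1, X_5=(-1, 1)
t=5: X=(-1, 1), d=3 → -e2, X_6=(-1, 0)
t=6: X=(-1, 0), d=3 → -e2, X_7=(-1, -1)
t=7: X=(-1, -1), d=3 → -e2, X_8=(-1, -2)
t=8: X=(-1, -2), d=1 → -e1, X_9=(-2, -2)
t=9: X=(-2, -2), d=0 → +e1, X_10=(-1, -2)
t=10: X=(-1, -2), d=1 → -e1, X_11=(-2, -2)
t=11: X=(-2, -2), d=2 → +e2, X_12=(-2, -1)
t=12: X=(-2, -1), d=2 → +e2, X_13=(-2, 0)

1


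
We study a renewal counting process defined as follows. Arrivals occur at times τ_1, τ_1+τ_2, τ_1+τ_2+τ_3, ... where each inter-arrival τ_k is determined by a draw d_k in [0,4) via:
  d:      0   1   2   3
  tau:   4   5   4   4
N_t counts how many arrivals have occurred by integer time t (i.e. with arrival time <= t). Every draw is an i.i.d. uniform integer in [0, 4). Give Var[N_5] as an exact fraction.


0

Inter-arrival values over d=0..3: [4, 5, 4, 4]
Each d has probability 1/4, so the pmf of τ is: f(4) = 3/4, f(5) = 1/4
Let p_n(j) = P(N_n = j), with p_0 = [1]. Condition on τ_1: p_n(0) = P(τ > n), and for j >= 1, p_n(j) = Σ_{k<=n} f(k)·p_{n−k}(j−1)
p_1 = [1]  (j = 0)
p_2 = [1]  (j = 0)
p_3 = [1]  (j = 0)
p_4 = [1/4, 3/4]  (j = 0..1)
p_5 = [0, 1]  (j = 0..1)
E[N_5] = Σ j·p_5(j) = 1;  E[N_5²] = Σ j²·p_5(j) = 1
Var[N_5] = 1 − (1)² = 0


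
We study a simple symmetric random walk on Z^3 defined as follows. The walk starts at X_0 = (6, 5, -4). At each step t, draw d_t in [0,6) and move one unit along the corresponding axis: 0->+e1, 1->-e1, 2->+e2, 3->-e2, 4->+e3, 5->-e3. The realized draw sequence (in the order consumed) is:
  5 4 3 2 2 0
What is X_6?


t=0: X=(6, 5, -4), d=5 → -e3, X_1=(6, 5, -5)
t=1: X=(6, 5, -5), d=4 → +e3, X_2=(6, 5, -4)
t=2: X=(6, 5, -4), d=3 → -e2, X_3=(6, 4, -4)
t=3: X=(6, 4, -4), d=2 → +e2, X_4=(6, 5, -4)
t=4: X=(6, 5, -4), d=2 → +e2, X_5=(6, 6, -4)
t=5: X=(6, 6, -4), d=0 → +e1, X_6=(7, 6, -4)

(7, 6, -4)


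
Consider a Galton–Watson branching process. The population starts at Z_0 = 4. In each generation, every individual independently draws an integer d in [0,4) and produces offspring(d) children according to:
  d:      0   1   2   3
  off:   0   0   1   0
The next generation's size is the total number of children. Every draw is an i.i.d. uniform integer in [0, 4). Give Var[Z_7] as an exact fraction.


Outcome values over d=0..3: [0, 0, 1, 0]
Σy = 1, Σy² = 1, M = 4
μ = 1/4 = 1/4,  σ² = 1/4 − (1/4)² = 3/16
V_0 = 0, E_0 = 4
V_1 = 3/16·E_0 + (1/4)²·V_0 = 3/4;  E_1 = 1
V_2 = 3/16·E_1 + (1/4)²·V_1 = 15/64;  E_2 = 1/4
V_3 = 3/16·E_2 + (1/4)²·V_2 = 63/1024;  E_3 = 1/16
V_4 = 3/16·E_3 + (1/4)²·V_3 = 255/16384;  E_4 = 1/64
V_5 = 3/16·E_4 + (1/4)²·V_4 = 1023/262144;  E_5 = 1/256
V_6 = 3/16·E_5 + (1/4)²·V_5 = 4095/4194304;  E_6 = 1/1024
V_7 = 3/16·E_6 + (1/4)²·V_6 = 16383/67108864;  E_7 = 1/4096

16383/67108864


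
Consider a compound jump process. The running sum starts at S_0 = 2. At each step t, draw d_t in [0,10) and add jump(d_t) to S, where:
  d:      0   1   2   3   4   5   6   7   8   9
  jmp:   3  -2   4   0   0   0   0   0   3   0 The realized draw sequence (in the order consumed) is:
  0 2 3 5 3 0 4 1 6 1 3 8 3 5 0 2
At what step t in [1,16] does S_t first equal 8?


t=0: S=2, d=0, jump=3, S_1=5
t=1: S=5, d=2, jump=4, S_2=9
t=2: S=9, d=3, jump=0, S_3=9
t=3: S=9, d=5, jump=0, S_4=9
t=4: S=9, d=3, jump=0, S_5=9
t=5: S=9, d=0, jump=3, S_6=12
t=6: S=12, d=4, jump=0, S_7=12
t=7: S=12, d=1, jump=-2, S_8=10
t=8: S=10, d=6, jump=0, S_9=10
t=9: S=10, d=1, jump=-2, S_10=8
t=10: S=8, d=3, jump=0, S_11=8
t=11: S=8, d=8, jump=3, S_12=11
t=12: S=11, d=3, jump=0, S_13=11
t=13: S=11, d=5, jump=0, S_14=11
t=14: S=11, d=0, jump=3, S_15=14
t=15: S=14, d=2, jump=4, S_16=18

10


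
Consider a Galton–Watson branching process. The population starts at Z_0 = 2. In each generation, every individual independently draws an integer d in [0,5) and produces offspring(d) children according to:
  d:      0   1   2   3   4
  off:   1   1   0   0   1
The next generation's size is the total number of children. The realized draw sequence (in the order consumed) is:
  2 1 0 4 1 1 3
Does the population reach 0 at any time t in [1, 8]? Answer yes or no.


gen 0: Z_0=2, draws=[2, 1], offspring=[0, 1], Z_1=1
gen 1: Z_1=1, draws=[0], offspring=[1], Z_2=1
gen 2: Z_2=1, draws=[4], offspring=[1], Z_3=1
gen 3: Z_3=1, draws=[1], offspring=[1], Z_4=1
gen 4: Z_4=1, draws=[1], offspring=[1], Z_5=1
gen 5: Z_5=1, draws=[3], offspring=[0], Z_6=0
gen 6: Z_6=0, draws=[], offspring=[], Z_7=0
gen 7: Z_7=0, draws=[], offspring=[], Z_8=0

yes


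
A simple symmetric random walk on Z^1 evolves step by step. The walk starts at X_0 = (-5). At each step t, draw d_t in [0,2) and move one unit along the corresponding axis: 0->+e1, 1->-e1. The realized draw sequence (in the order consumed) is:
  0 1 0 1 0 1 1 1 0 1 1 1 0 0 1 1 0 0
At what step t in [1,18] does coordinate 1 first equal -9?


t=0: X=(-5), d=0 → +e1, X_1=(-4)
t=1: X=(-4), d=1 → -e1, X_2=(-5)
t=2: X=(-5), d=0 → +e1, X_3=(-4)
t=3: X=(-4), d=1 → -e1, X_4=(-5)
t=4: X=(-5), d=0 → +e1, X_5=(-4)
t=5: X=(-4), d=1 → -e1, X_6=(-5)
t=6: X=(-5), d=1 → -e1, X_7=(-6)
t=7: X=(-6), d=1 → -e1, X_8=(-7)
t=8: X=(-7), d=0 → +e1, X_9=(-6)
t=9: X=(-6), d=1 → -e1, X_10=(-7)
t=10: X=(-7), d=1 → -e1, X_11=(-8)
t=11: X=(-8), d=1 → -e1, X_12=(-9)
t=12: X=(-9), d=0 → +e1, X_13=(-8)
t=13: X=(-8), d=0 → +e1, X_14=(-7)
t=14: X=(-7), d=1 → -e1, X_15=(-8)
t=15: X=(-8), d=1 → -e1, X_16=(-9)
t=16: X=(-9), d=0 → +e1, X_17=(-8)
t=17: X=(-8), d=0 → +e1, X_18=(-7)

12


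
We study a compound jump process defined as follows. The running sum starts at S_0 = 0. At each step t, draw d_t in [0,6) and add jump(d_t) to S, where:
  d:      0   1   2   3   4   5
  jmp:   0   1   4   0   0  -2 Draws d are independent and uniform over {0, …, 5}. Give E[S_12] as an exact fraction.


6

Outcome values over d=0..5: [0, 1, 4, 0, 0, -2]
Σy = 3, Σy² = 21, M = 6
μ = 3/6 = 1/2,  σ² = 21/6 − (1/2)² = 13/4
E[S_12] = 0 + 12·(1/2) = 6


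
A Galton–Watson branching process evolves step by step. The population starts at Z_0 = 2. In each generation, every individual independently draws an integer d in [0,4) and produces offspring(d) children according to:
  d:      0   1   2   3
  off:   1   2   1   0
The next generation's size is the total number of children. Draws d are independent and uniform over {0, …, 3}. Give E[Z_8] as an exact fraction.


Outcome values over d=0..3: [1, 2, 1, 0]
Σy = 4, Σy² = 6, M = 4
μ = 4/4 = 1,  σ² = 6/4 − (1)² = 1/2
E[Z_0] = 2
E[Z_1] = 1·E[Z_0] = 2
E[Z_2] = 1·E[Z_1] = 2
E[Z_3] = 1·E[Z_2] = 2
E[Z_4] = 1·E[Z_3] = 2
E[Z_5] = 1·E[Z_4] = 2
E[Z_6] = 1·E[Z_5] = 2
E[Z_7] = 1·E[Z_6] = 2
E[Z_8] = 1·E[Z_7] = 2

2


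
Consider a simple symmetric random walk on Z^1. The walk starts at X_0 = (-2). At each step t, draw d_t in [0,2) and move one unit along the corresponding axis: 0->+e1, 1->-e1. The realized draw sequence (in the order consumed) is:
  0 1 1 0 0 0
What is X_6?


(0)

t=0: X=(-2), d=0 → +e1, X_1=(-1)
t=1: X=(-1), d=1 → -e1, X_2=(-2)
t=2: X=(-2), d=1 → -e1, X_3=(-3)
t=3: X=(-3), d=0 → +e1, X_4=(-2)
t=4: X=(-2), d=0 → +e1, X_5=(-1)
t=5: X=(-1), d=0 → +e1, X_6=(0)


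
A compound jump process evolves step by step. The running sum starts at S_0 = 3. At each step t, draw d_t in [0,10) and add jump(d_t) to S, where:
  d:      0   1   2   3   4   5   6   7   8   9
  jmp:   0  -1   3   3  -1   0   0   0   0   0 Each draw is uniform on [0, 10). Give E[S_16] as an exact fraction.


47/5

Outcome values over d=0..9: [0, -1, 3, 3, -1, 0, 0, 0, 0, 0]
Σy = 4, Σy² = 20, M = 10
μ = 4/10 = 2/5,  σ² = 20/10 − (2/5)² = 46/25
E[S_16] = 3 + 16·(2/5) = 47/5


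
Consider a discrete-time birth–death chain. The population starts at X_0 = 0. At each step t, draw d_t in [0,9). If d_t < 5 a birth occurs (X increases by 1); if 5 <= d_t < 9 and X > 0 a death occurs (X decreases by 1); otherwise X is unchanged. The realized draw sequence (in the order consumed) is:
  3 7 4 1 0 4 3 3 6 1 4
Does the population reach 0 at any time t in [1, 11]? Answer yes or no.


yes

t=0: X=0, d=3 → birth, X_1=1
t=1: X=1, d=7 → death, X_2=0
t=2: X=0, d=4 → birth, X_3=1
t=3: X=1, d=1 → birth, X_4=2
t=4: X=2, d=0 → birth, X_5=3
t=5: X=3, d=4 → birth, X_6=4
t=6: X=4, d=3 → birth, X_7=5
t=7: X=5, d=3 → birth, X_8=6
t=8: X=6, d=6 → death, X_9=5
t=9: X=5, d=1 → birth, X_10=6
t=10: X=6, d=4 → birth, X_11=7


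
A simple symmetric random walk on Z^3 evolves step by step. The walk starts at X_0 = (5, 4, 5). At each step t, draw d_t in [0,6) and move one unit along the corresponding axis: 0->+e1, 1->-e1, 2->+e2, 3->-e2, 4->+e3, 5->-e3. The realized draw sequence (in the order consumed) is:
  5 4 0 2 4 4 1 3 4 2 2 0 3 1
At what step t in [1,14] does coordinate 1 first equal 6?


t=0: X=(5, 4, 5), d=5 → -e3, X_1=(5, 4, 4)
t=1: X=(5, 4, 4), d=4 → +e3, X_2=(5, 4, 5)
t=2: X=(5, 4, 5), d=0 → +e1, X_3=(6, 4, 5)
t=3: X=(6, 4, 5), d=2 → +e2, X_4=(6, 5, 5)
t=4: X=(6, 5, 5), d=4 → +e3, X_5=(6, 5, 6)
t=5: X=(6, 5, 6), d=4 → +e3, X_6=(6, 5, 7)
t=6: X=(6, 5, 7), d=1 → -e1, X_7=(5, 5, 7)
t=7: X=(5, 5, 7), d=3 → -e2, X_8=(5, 4, 7)
t=8: X=(5, 4, 7), d=4 → +e3, X_9=(5, 4, 8)
t=9: X=(5, 4, 8), d=2 → +e2, X_10=(5, 5, 8)
t=10: X=(5, 5, 8), d=2 → +e2, X_11=(5, 6, 8)
t=11: X=(5, 6, 8), d=0 → +e1, X_12=(6, 6, 8)
t=12: X=(6, 6, 8), d=3 → -e2, X_13=(6, 5, 8)
t=13: X=(6, 5, 8), d=1 → -e1, X_14=(5, 5, 8)

3
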